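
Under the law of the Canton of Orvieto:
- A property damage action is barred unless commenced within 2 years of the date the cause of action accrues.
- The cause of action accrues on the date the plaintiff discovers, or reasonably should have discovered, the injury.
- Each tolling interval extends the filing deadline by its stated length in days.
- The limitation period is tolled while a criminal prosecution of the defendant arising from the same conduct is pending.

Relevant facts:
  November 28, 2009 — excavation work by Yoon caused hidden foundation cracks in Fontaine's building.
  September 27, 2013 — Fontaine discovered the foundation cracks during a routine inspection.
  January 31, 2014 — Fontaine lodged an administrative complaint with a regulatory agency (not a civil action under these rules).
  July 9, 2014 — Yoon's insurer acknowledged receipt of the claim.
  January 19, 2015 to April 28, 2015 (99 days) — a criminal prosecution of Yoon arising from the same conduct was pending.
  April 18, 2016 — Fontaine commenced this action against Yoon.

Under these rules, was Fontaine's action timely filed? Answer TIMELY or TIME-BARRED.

TIME-BARRED

The claim did not accrue until Fontaine discovered the injury on September 27, 2013; the November 28, 2009 act date does not start the clock under the stated rule.
Adding the 2 years base period to September 27, 2013 gives a deadline of September 27, 2015, before any tolling.
The pending criminal prosecution from January 19, 2015 to April 28, 2015 tolled the period for 99 days, extending the deadline to January 4, 2016.
The other events in the timeline have no effect on the limitation period under the stated rules.
Fontaine filed on April 18, 2016, after the January 4, 2016 deadline, so the action is time-barred.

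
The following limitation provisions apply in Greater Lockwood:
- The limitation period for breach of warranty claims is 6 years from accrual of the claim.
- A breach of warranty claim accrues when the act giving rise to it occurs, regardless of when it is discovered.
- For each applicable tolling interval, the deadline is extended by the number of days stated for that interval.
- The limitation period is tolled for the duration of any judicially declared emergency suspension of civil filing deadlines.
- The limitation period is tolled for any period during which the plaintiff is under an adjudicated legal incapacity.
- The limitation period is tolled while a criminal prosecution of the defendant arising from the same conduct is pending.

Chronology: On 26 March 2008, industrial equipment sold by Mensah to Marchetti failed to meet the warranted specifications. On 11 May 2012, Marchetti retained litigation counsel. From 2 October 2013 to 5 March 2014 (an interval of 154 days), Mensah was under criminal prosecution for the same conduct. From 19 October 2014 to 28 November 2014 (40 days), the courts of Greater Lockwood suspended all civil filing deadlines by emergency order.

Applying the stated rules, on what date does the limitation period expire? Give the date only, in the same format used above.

27 August 2014

The claim accrued on 26 March 2008, when the wrongful act occurred.
6 years from 26 March 2008 is 26 March 2014.
Because the pending criminal prosecution ran from 2 October 2013 to 5 March 2014, the deadline is extended by 154 days to 27 August 2014.
The emergency suspension of filing deadlines starting 19 October 2014 came too late — the period had run on 27 August 2014 — and so does not extend the deadline.
Nothing else in the chronology tolls or restarts the period.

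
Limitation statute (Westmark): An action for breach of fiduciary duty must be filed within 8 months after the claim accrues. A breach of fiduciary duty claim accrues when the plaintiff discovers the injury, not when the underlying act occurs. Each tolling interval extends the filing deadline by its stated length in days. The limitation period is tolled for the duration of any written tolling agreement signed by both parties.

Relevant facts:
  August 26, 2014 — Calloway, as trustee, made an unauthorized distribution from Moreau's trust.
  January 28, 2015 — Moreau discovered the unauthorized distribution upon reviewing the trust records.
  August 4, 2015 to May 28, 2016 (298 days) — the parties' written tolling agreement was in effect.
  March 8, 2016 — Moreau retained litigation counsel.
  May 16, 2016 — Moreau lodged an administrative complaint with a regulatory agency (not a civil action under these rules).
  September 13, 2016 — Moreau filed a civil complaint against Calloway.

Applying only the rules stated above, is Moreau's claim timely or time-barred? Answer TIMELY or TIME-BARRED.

The claim did not accrue until Moreau discovered the injury on January 28, 2015; the August 26, 2014 act date does not start the clock under the stated rule.
The untolled deadline — 8 months after January 28, 2015 — is September 28, 2015.
The period was tolled for 298 days by the written tolling agreement (August 4, 2015 to May 28, 2016), pushing the deadline to July 22, 2016.
Nothing else in the chronology tolls or restarts the period.
Moreau filed on September 13, 2016, after the July 22, 2016 deadline, so the action is time-barred.

TIME-BARRED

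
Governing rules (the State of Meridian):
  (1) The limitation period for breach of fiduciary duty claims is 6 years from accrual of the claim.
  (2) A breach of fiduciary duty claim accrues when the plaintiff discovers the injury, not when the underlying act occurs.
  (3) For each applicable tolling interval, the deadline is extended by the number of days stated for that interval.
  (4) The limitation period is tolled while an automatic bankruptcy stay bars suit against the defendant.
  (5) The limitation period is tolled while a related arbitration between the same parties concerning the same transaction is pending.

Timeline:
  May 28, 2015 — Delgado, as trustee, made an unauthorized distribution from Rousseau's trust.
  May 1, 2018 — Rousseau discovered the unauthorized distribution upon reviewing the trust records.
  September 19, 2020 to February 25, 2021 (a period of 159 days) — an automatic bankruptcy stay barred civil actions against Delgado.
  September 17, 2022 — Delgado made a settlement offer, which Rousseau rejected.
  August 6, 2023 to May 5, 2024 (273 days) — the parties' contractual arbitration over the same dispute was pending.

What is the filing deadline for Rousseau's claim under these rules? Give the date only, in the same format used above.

July 7, 2025

The claim did not accrue until Rousseau discovered the injury on May 1, 2018; the May 28, 2015 act date does not start the clock under the stated rule.
6 years from May 1, 2018 is May 1, 2024.
The period was tolled for 159 days by the automatic bankruptcy stay (September 19, 2020 to February 25, 2021), pushing the deadline to October 7, 2024.
The period was tolled for 273 days by the pending related arbitration (August 6, 2023 to May 5, 2024), pushing the deadline to July 7, 2025.
Nothing else in the chronology tolls or restarts the period.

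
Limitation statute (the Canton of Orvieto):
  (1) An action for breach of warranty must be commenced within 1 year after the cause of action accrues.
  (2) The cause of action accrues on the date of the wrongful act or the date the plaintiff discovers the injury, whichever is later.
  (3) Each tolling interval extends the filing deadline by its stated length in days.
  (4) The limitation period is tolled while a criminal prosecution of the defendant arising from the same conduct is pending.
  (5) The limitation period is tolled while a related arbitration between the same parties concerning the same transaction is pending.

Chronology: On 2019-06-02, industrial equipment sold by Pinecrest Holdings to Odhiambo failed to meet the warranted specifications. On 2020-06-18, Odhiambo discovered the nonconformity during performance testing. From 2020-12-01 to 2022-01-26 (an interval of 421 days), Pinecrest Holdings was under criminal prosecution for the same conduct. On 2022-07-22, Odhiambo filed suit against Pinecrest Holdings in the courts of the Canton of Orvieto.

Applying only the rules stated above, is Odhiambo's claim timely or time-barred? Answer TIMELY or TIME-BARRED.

TIMELY

The claim accrued on 2020-06-18 — the later of the 2019-06-02 act and the 2020-06-18 discovery.
Adding the 1 year base period to 2020-06-18 gives a deadline of 2021-06-18, before any tolling.
The period was tolled for 421 days by the pending criminal prosecution (2020-12-01 to 2022-01-26), pushing the deadline to 2022-08-13.
The 2022-07-22 filing precedes the 2022-08-13 deadline; the claim is timely.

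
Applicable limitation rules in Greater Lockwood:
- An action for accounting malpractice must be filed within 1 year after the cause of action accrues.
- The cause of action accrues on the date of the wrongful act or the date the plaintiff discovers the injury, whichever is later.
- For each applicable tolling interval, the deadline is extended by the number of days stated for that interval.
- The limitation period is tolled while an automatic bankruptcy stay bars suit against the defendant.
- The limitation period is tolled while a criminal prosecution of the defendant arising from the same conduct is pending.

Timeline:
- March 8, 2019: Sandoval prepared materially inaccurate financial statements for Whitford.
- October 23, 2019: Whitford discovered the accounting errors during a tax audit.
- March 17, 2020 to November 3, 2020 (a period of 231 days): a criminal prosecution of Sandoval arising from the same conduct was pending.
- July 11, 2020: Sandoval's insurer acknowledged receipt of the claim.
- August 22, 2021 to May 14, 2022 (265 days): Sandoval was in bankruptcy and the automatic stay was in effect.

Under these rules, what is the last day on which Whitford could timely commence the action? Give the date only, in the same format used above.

June 11, 2021

Because discovery on October 23, 2019 post-dates the March 8, 2019 act, accrual under the later-of rule falls on October 23, 2019.
The untolled deadline — 1 year after October 23, 2019 — is October 23, 2020.
Because the pending criminal prosecution ran from March 17, 2020 to November 3, 2020, the deadline is extended by 231 days to June 11, 2021.
The automatic bankruptcy stay from August 22, 2021 to May 14, 2022 began after the period had already run on June 11, 2021, so it has no tolling effect.
Nothing else in the chronology tolls or restarts the period.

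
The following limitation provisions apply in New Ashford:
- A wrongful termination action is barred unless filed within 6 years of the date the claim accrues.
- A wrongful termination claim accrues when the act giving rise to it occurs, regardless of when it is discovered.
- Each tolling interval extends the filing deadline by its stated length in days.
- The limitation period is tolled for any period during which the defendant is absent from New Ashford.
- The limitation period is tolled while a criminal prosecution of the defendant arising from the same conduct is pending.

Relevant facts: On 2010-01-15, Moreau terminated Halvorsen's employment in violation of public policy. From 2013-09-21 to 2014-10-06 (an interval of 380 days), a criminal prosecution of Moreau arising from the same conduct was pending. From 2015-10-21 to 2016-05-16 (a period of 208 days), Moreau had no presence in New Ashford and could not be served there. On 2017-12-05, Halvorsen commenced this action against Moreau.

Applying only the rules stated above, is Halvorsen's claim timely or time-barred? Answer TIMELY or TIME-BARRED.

The limitation period began to run on 2010-01-15.
6 years from 2010-01-15 is 2016-01-15.
The pending criminal prosecution from 2013-09-21 to 2014-10-06 tolled the period for 380 days, extending the deadline to 2017-01-29.
Because the defendant's absence from the jurisdiction ran from 2015-10-21 to 2016-05-16, the deadline is extended by 208 days to 2017-08-25.
Halvorsen filed on 2017-12-05, after the 2017-08-25 deadline, so the action is time-barred.

TIME-BARRED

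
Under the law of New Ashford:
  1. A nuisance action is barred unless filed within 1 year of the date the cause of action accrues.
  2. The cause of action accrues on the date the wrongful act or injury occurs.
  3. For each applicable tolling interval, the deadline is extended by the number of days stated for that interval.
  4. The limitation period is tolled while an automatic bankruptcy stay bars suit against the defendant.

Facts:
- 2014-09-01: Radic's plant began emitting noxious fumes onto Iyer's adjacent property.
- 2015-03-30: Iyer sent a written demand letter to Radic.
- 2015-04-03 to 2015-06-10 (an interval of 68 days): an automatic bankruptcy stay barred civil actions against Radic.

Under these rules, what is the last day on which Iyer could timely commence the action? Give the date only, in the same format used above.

The limitation period began to run on 2014-09-01.
The untolled deadline — 1 year after 2014-09-01 — is 2015-09-01.
The period was tolled for 68 days by the automatic bankruptcy stay (2015-04-03 to 2015-06-10), pushing the deadline to 2015-11-08.
Nothing else in the chronology tolls or restarts the period.

2015-11-08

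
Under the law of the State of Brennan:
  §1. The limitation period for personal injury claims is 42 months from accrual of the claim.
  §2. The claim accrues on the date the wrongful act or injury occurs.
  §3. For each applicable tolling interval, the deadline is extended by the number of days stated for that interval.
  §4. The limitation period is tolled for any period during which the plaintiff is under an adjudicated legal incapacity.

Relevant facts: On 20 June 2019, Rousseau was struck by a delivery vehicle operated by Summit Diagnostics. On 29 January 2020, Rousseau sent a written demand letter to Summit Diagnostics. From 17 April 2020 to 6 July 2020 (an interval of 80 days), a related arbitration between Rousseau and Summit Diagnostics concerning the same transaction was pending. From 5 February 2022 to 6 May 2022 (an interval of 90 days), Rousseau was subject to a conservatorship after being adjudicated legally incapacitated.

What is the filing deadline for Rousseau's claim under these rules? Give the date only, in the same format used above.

The limitation period began to run on 20 June 2019.
The untolled deadline — 42 months after 20 June 2019 — is 20 December 2022.
The period was tolled for 90 days by the plaintiff's legal incapacity (5 February 2022 to 6 May 2022), pushing the deadline to 20 March 2023.
Although a pending arbitration ran from 17 April 2020 to 6 July 2020, the stated rules do not make that a tolling event, so it is disregarded.
Nothing else in the chronology tolls or restarts the period.

20 March 2023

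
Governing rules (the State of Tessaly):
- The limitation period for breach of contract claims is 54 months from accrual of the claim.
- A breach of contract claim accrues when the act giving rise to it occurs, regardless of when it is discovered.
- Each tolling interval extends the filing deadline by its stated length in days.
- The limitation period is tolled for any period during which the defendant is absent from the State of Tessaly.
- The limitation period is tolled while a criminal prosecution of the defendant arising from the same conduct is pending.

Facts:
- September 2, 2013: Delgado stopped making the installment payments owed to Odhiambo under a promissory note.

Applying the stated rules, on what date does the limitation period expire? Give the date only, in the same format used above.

March 2, 2018

The claim accrued on September 2, 2013, the date of the act.
54 months from September 2, 2013 is March 2, 2018.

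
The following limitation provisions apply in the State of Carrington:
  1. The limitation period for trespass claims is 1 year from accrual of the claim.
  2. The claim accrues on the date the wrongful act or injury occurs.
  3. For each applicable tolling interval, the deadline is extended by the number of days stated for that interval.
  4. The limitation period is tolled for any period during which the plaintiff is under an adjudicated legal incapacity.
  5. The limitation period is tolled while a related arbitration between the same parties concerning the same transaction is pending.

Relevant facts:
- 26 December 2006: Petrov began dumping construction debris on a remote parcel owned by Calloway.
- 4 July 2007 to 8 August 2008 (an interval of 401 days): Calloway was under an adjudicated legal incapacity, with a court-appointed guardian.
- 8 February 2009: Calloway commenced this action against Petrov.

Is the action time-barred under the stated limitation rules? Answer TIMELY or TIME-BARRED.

The limitation period began to run on 26 December 2006.
The untolled deadline — 1 year after 26 December 2006 — is 26 December 2007.
The period was tolled for 401 days by the plaintiff's legal incapacity (4 July 2007 to 8 August 2008), pushing the deadline to 30 January 2009.
The 8 February 2009 filing falls after the 30 January 2009 deadline; the claim is time-barred.

TIME-BARRED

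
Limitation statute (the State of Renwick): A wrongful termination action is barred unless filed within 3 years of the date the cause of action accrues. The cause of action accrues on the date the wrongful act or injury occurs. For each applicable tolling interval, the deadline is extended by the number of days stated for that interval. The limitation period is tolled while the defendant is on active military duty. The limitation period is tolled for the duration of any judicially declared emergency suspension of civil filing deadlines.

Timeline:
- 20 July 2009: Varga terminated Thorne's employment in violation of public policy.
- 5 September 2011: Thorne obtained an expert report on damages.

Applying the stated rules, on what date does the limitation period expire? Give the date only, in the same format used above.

20 July 2012

The cause of action accrued on 20 July 2009, the date of the act.
The untolled deadline — 3 years after 20 July 2009 — is 20 July 2012.
None of the other events listed affects the running of the period under the stated rules.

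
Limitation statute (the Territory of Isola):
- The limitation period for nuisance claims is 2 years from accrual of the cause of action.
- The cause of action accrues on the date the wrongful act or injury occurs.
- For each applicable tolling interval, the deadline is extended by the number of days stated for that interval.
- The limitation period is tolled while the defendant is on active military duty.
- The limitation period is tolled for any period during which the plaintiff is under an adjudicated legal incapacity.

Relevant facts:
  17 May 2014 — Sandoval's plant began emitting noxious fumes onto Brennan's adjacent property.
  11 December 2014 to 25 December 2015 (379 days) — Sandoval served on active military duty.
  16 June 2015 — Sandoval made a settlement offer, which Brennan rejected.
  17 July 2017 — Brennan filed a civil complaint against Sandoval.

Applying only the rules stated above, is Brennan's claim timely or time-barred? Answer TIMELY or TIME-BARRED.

The limitation period began to run on 17 May 2014.
Adding the 2 years base period to 17 May 2014 gives a deadline of 17 May 2016, before any tolling.
Because the defendant's active military service ran from 11 December 2014 to 25 December 2015, the deadline is extended by 379 days to 31 May 2017.
None of the other events listed affects the running of the period under the stated rules.
Filing on 17 July 2017 missed the 31 May 2017 deadline — the action is time-barred.

TIME-BARRED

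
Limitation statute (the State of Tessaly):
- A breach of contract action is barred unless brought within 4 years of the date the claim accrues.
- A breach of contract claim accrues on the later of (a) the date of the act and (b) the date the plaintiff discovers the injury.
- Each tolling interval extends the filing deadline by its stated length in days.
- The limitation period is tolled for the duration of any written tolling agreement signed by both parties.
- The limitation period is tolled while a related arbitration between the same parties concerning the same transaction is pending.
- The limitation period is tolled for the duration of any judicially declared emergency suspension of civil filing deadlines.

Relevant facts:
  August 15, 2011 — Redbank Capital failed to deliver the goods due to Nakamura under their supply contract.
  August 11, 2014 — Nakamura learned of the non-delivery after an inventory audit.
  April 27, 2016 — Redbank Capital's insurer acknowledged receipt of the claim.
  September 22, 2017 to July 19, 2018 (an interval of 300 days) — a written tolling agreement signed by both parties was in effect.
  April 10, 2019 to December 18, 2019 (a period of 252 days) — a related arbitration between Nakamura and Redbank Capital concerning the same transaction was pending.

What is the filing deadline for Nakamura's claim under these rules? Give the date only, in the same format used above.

Because discovery on August 11, 2014 post-dates the August 15, 2011 act, accrual under the later-of rule falls on August 11, 2014.
The untolled deadline — 4 years after August 11, 2014 — is August 11, 2018.
The written tolling agreement from September 22, 2017 to July 19, 2018 tolled the period for 300 days, extending the deadline to June 7, 2019.
The period was tolled for 252 days by the pending related arbitration (April 10, 2019 to December 18, 2019), pushing the deadline to February 14, 2020.
Nothing else in the chronology tolls or restarts the period.

February 14, 2020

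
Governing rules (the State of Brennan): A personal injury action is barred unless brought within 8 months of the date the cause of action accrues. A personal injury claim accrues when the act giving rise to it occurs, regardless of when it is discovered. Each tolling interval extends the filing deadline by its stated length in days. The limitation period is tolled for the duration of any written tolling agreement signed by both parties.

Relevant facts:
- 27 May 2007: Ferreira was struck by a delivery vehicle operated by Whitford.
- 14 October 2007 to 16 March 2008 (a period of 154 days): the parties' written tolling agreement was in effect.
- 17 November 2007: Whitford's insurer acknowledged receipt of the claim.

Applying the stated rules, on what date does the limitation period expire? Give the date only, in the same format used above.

The claim accrued on 27 May 2007, when the wrongful act occurred.
Adding the 8 months base period to 27 May 2007 gives a deadline of 27 January 2008, before any tolling.
Because the written tolling agreement ran from 14 October 2007 to 16 March 2008, the deadline is extended by 154 days to 29 June 2008.
Nothing else in the chronology tolls or restarts the period.

29 June 2008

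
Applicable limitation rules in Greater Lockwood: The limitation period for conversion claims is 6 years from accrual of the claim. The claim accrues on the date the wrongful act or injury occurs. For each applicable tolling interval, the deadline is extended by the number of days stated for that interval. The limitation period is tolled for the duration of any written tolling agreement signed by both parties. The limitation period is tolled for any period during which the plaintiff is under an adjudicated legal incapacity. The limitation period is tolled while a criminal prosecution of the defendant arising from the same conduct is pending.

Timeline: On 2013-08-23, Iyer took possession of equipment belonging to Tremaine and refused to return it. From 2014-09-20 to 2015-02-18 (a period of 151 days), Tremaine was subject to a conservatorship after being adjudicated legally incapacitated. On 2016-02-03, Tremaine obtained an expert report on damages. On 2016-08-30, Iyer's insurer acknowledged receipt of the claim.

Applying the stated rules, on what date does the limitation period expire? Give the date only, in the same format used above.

The limitation period began to run on 2013-08-23.
Adding the 6 years base period to 2013-08-23 gives a deadline of 2019-08-23, before any tolling.
Because the plaintiff's legal incapacity ran from 2014-09-20 to 2015-02-18, the deadline is extended by 151 days to 2020-01-21.
Nothing else in the chronology tolls or restarts the period.

2020-01-21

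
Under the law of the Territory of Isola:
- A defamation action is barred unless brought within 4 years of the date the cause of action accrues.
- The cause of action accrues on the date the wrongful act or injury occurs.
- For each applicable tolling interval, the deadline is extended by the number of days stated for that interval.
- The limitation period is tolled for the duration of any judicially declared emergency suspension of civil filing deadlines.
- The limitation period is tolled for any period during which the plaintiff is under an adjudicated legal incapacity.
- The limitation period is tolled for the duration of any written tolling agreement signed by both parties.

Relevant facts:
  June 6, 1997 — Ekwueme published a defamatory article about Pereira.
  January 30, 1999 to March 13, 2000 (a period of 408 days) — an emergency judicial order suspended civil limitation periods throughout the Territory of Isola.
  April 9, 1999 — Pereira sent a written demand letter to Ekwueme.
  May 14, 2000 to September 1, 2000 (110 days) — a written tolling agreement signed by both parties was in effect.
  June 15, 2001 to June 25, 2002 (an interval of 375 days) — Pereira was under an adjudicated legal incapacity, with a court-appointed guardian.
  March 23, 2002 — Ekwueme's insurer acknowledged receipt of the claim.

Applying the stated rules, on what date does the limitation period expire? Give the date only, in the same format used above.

November 16, 2003

The cause of action accrued on June 6, 1997, the date of the act.
Adding the 4 years base period to June 6, 1997 gives a deadline of June 6, 2001, before any tolling.
Because the emergency suspension of filing deadlines ran from January 30, 1999 to March 13, 2000, the deadline is extended by 408 days to July 19, 2002.
Because the written tolling agreement ran from May 14, 2000 to September 1, 2000, the deadline is extended by 110 days to November 6, 2002.
The plaintiff's legal incapacity from June 15, 2001 to June 25, 2002 tolled the period for 375 days, extending the deadline to November 16, 2003.
None of the other events listed affects the running of the period under the stated rules.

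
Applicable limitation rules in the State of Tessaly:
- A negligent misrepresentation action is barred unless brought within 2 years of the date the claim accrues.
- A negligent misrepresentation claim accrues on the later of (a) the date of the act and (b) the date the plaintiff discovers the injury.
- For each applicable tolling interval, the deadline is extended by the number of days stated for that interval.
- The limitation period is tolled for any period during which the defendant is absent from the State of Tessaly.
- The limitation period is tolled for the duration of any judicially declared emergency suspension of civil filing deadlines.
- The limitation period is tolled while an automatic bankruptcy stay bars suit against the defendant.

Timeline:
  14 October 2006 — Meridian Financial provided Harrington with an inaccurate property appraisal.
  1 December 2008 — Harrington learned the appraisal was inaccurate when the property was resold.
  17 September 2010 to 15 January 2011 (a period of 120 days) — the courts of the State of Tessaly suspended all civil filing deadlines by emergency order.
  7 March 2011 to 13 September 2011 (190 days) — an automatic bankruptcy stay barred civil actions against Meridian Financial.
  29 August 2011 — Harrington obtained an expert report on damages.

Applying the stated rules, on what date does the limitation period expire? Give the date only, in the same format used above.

7 October 2011

Because discovery on 1 December 2008 post-dates the 14 October 2006 act, accrual under the later-of rule falls on 1 December 2008.
Adding the 2 years base period to 1 December 2008 gives a deadline of 1 December 2010, before any tolling.
Because the emergency suspension of filing deadlines ran from 17 September 2010 to 15 January 2011, the deadline is extended by 120 days to 31 March 2011.
The period was tolled for 190 days by the automatic bankruptcy stay (7 March 2011 to 13 September 2011), pushing the deadline to 7 October 2011.
Nothing else in the chronology tolls or restarts the period.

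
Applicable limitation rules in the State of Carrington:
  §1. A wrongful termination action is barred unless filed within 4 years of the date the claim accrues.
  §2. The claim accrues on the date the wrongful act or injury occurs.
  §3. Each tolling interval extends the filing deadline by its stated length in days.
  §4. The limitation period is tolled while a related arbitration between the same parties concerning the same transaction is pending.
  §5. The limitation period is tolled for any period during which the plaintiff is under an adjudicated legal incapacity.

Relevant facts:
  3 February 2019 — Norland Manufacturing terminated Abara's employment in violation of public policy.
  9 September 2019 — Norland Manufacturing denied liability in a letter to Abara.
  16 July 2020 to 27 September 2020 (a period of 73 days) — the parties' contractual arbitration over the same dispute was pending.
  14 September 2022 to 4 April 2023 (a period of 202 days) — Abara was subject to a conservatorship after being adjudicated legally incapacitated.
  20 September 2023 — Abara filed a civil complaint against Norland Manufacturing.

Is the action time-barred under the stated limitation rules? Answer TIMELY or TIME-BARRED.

The claim accrued on 3 February 2019, when the wrongful act occurred.
Adding the 4 years base period to 3 February 2019 gives a deadline of 3 February 2023, before any tolling.
The pending related arbitration from 16 July 2020 to 27 September 2020 tolled the period for 73 days, extending the deadline to 17 April 2023.
Because the plaintiff's legal incapacity ran from 14 September 2022 to 4 April 2023, the deadline is extended by 202 days to 5 November 2023.
The other events in the timeline have no effect on the limitation period under the stated rules.
Abara filed on 20 September 2023, before the 5 November 2023 deadline, so the action is timely.

TIMELY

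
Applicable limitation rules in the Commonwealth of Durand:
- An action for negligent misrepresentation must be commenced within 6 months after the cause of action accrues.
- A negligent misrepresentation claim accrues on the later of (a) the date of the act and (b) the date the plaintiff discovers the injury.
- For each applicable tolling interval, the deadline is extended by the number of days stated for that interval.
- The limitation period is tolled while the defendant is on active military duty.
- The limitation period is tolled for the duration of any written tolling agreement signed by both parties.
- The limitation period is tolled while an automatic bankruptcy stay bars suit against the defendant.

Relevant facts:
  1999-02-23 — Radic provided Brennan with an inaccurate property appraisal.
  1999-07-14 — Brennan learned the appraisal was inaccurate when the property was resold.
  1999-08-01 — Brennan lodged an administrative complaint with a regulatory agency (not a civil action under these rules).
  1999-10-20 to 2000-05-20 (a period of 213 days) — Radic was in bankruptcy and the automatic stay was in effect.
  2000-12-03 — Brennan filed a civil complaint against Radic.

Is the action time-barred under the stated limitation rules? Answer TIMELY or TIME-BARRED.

TIME-BARRED

The claim accrued on 1999-07-14 — the later of the 1999-02-23 act and the 1999-07-14 discovery.
Adding the 6 months base period to 1999-07-14 gives a deadline of 2000-01-14, before any tolling.
The automatic bankruptcy stay from 1999-10-20 to 2000-05-20 tolled the period for 213 days, extending the deadline to 2000-08-14.
Nothing else in the chronology tolls or restarts the period.
Filing on 2000-12-03 missed the 2000-08-14 deadline — the action is time-barred.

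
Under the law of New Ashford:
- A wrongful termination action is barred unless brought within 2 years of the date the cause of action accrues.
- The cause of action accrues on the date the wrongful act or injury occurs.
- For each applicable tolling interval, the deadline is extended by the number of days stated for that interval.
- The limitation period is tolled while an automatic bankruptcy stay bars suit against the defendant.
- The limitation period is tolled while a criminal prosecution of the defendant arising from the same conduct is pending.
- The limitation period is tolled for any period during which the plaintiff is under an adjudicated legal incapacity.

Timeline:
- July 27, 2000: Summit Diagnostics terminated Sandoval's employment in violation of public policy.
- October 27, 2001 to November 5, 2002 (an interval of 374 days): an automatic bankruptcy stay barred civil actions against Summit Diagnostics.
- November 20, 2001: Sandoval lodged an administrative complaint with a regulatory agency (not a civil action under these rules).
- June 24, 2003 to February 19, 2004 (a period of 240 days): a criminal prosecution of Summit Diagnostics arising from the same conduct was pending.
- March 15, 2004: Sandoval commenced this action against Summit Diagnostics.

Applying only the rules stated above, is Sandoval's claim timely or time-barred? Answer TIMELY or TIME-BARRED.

The claim accrued on July 27, 2000, when the wrongful act occurred.
The untolled deadline — 2 years after July 27, 2000 — is July 27, 2002.
The automatic bankruptcy stay from October 27, 2001 to November 5, 2002 tolled the period for 374 days, extending the deadline to August 5, 2003.
The period was tolled for 240 days by the pending criminal prosecution (June 24, 2003 to February 19, 2004), pushing the deadline to April 1, 2004.
The other events in the timeline have no effect on the limitation period under the stated rules.
The March 15, 2004 filing precedes the April 1, 2004 deadline; the claim is timely.

TIMELY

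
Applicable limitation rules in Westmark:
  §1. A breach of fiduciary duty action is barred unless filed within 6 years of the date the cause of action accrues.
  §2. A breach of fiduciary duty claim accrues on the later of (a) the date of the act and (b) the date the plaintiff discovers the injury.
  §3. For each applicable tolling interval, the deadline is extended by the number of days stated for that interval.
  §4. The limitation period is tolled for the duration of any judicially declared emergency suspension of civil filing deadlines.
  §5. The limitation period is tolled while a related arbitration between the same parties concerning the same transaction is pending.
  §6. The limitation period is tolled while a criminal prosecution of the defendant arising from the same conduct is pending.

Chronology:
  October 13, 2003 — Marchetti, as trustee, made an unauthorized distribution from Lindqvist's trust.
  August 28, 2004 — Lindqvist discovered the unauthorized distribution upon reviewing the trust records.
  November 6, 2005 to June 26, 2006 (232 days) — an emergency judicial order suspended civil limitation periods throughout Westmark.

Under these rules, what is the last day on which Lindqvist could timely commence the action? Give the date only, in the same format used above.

April 17, 2011

Because discovery on August 28, 2004 post-dates the October 13, 2003 act, accrual under the later-of rule falls on August 28, 2004.
6 years from August 28, 2004 is August 28, 2010.
The emergency suspension of filing deadlines from November 6, 2005 to June 26, 2006 tolled the period for 232 days, extending the deadline to April 17, 2011.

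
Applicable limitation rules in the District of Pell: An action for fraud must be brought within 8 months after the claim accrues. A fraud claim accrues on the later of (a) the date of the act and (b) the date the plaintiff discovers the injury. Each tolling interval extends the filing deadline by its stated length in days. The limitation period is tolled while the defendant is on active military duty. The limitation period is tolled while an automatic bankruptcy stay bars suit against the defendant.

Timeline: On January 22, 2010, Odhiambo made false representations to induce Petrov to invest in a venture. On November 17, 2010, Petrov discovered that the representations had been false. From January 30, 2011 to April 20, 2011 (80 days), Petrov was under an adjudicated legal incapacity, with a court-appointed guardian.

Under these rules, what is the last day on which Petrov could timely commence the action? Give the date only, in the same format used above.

July 17, 2011

Because discovery on November 17, 2010 post-dates the January 22, 2010 act, accrual under the later-of rule falls on November 17, 2010.
The untolled deadline — 8 months after November 17, 2010 — is July 17, 2011.
The plaintiff's legal incapacity from January 30, 2011 to April 20, 2011 does not toll the period, because no stated rule makes the plaintiff's incapacity a tolling event.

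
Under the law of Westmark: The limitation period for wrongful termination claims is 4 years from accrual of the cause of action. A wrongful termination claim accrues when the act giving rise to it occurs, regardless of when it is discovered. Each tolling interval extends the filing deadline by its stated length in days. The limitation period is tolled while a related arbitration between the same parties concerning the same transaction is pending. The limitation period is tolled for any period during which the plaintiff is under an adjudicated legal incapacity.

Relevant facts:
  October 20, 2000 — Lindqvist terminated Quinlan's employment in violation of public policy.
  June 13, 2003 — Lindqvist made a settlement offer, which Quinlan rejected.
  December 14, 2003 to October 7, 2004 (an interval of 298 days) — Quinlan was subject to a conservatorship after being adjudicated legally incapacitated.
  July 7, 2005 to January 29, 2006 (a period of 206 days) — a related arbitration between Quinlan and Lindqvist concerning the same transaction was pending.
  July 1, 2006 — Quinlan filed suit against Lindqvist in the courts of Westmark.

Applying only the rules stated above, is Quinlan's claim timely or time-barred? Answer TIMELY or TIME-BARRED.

The claim accrued on October 20, 2000, when the wrongful act occurred.
Adding the 4 years base period to October 20, 2000 gives a deadline of October 20, 2004, before any tolling.
The period was tolled for 298 days by the plaintiff's legal incapacity (December 14, 2003 to October 7, 2004), pushing the deadline to August 14, 2005.
The period was tolled for 206 days by the pending related arbitration (July 7, 2005 to January 29, 2006), pushing the deadline to March 8, 2006.
Nothing else in the chronology tolls or restarts the period.
The July 1, 2006 filing falls after the March 8, 2006 deadline; the claim is time-barred.

TIME-BARRED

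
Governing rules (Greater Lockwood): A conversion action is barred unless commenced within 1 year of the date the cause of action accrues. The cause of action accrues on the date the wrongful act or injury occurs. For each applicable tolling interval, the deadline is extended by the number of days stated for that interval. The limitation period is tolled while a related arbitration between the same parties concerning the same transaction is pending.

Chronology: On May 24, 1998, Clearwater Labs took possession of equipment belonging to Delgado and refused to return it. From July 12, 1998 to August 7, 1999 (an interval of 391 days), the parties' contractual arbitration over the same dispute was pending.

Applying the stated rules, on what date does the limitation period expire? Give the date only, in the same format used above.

June 18, 2000

The limitation period began to run on May 24, 1998.
Adding the 1 year base period to May 24, 1998 gives a deadline of May 24, 1999, before any tolling.
The period was tolled for 391 days by the pending related arbitration (July 12, 1998 to August 7, 1999), pushing the deadline to June 18, 2000.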